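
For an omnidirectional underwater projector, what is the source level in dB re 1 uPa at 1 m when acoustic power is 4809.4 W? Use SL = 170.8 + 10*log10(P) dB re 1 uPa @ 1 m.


SL = 170.8 + 10*log10(4809.4) = 170.8 + 36.82 = 207.62

207.62 dB


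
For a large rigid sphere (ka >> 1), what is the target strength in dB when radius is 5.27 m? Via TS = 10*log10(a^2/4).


8.42 dB


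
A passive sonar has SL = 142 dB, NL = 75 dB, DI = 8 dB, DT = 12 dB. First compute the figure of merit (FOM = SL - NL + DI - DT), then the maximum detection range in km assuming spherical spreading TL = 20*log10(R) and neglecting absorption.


Step 1: FOM = SL - NL + DI - DT = 142 - 75 + 8 - 12 = 63 dB
Step 2: at max range FOM = TL = 20*log10(R), so R = 10^(63/20) = 1412.54 m = 1.41 km

1.41 km


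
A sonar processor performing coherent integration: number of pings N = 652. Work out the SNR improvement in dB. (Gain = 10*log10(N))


28.14 dB


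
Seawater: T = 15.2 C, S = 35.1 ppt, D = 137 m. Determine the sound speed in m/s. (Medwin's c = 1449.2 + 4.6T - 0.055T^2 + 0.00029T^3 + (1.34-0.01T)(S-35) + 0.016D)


c = 1449.2 + 4.6*15.2 - 0.055*15.2^2 + 0.00029*15.2^3 + (1.34 - 0.01*15.2)*(35.1 - 35) + 0.016*137 = 1509.74

1509.74 m/s


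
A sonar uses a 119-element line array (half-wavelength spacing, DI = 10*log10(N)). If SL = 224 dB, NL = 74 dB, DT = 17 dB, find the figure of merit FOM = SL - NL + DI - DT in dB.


153.76 dB


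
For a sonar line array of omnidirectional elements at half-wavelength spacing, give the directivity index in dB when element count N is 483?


DI = 10*log10(483) = 26.84

26.84 dB


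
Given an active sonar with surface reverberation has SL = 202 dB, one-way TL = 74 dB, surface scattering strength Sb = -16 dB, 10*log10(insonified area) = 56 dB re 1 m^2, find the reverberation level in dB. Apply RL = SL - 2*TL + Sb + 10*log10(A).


RL = SL - 2*TL + Sb + 10*log10(A) = 202 - 2*74 + (-16) + 56 = 94

94 dB


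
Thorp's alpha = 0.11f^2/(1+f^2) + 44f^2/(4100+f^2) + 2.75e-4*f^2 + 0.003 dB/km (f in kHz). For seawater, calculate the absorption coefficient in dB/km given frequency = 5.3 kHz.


0.416 dB/km


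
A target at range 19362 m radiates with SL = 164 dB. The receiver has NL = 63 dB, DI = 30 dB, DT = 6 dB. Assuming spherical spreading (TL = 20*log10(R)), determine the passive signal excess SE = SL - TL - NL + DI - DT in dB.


Step 1: TL = 20*log10(19362) = 85.74 dB
Step 2: SE = 164 - 85.74 - 63 + 30 - 6 = 39.26

39.26 dB


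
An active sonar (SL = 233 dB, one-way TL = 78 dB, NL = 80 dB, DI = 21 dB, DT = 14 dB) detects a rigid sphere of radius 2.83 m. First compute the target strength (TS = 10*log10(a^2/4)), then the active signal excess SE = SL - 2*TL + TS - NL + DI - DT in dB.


Step 1: TS = 10*log10(2.83^2/4) = 3.02 dB
Step 2: SE = SL - 2*TL + TS - NL + DI - DT = 233 - 2*78 + (3.02) - 80 + 21 - 14 = 7.02

7.02 dB


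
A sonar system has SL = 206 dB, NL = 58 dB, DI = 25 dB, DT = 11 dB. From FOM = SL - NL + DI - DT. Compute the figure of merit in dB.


FOM = SL - NL + DI - DT = 206 - 58 + 25 - 11 = 162

162 dB


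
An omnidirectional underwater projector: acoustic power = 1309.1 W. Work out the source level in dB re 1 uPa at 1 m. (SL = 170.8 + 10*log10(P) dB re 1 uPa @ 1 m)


201.97 dB


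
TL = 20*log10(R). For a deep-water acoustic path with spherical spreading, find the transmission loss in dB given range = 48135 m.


TL = 20*log10(48135) = 93.65

93.65 dB


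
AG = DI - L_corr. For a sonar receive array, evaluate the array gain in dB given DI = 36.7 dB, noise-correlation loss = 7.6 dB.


AG = DI - L_corr = 36.7 - 7.6 = 29.1

29.1 dB


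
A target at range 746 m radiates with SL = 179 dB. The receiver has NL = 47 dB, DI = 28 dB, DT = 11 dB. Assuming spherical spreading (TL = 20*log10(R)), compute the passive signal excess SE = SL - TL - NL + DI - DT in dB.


Step 1: TL = 20*log10(746) = 57.45 dB
Step 2: SE = 179 - 57.45 - 47 + 28 - 11 = 91.55

91.55 dB


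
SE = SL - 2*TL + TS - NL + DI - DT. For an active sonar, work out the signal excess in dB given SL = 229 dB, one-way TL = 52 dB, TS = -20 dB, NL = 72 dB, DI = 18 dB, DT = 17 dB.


SE = SL - 2*TL + TS - NL + DI - DT = 229 - 2*52 + (-20) - 72 + 18 - 17 = 34

34 dB


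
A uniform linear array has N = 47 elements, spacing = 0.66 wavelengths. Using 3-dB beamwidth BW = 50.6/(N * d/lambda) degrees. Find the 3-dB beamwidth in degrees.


1.63 deg


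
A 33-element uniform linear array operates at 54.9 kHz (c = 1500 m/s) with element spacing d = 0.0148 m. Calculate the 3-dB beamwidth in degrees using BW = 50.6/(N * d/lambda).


2.83 deg


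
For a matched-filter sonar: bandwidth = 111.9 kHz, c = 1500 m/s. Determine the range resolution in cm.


dR = c/(2*BW) = 1500 / (2 * 111.9e3) = 0.0067 m = 0.67 cm

0.67 cm


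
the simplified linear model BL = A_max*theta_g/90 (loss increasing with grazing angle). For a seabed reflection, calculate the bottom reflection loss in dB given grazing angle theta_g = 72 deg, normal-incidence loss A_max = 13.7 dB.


BL = A_max * theta_g / 90 = 13.7 * 72 / 90 = 10.96

10.96 dB


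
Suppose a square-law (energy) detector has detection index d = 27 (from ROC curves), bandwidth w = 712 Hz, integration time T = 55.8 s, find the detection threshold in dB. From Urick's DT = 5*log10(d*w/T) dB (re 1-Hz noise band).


12.69 dB


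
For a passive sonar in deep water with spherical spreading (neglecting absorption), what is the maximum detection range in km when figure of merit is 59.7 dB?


At max range FOM = TL, so 20*log10(R) = 59.7
R = 10^(59.7/20) = 966.05 m = 0.97 km

0.97 km


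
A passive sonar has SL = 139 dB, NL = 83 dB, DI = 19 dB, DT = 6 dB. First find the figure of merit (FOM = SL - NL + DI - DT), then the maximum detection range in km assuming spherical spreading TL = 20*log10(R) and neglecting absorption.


Step 1: FOM = SL - NL + DI - DT = 139 - 83 + 19 - 6 = 69 dB
Step 2: at max range FOM = TL = 20*log10(R), so R = 10^(69/20) = 2818.38 m = 2.82 km

2.82 km


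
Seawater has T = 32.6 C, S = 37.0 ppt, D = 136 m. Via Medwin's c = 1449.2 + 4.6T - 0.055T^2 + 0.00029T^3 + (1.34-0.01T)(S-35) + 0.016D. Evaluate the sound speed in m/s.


1554.96 m/s


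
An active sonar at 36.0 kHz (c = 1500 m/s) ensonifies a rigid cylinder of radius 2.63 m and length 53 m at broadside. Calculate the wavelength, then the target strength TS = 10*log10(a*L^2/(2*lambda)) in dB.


Step 1: lambda = c/f = 1500/36000 = 0.04167 m
Step 2: TS = 10*log10(a*L^2/(2*lambda)) = 10*log10(2.63*53^2/(2*0.04167)) = 49.48

49.48 dB


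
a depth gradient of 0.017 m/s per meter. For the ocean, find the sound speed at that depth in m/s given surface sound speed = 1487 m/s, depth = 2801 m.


c = 1487 + 0.017 * 2801 = 1534.617

1534.617 m/s


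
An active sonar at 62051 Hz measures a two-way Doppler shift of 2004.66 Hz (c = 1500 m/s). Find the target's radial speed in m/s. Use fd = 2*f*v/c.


From fd = 2*f*v/c, v = c*fd/(2*f) = 1500 * 2004.66 / (2*62051) = 24.23

24.23 m/s


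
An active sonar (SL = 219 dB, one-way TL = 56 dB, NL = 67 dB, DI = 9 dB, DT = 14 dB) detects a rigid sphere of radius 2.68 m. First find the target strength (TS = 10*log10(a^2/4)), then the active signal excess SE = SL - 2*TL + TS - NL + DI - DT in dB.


Step 1: TS = 10*log10(2.68^2/4) = 2.54 dB
Step 2: SE = SL - 2*TL + TS - NL + DI - DT = 219 - 2*56 + (2.54) - 67 + 9 - 14 = 37.54

37.54 dB


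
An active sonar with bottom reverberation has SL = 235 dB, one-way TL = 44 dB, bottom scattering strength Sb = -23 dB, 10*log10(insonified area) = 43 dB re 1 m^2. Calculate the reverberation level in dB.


RL = SL - 2*TL + Sb + 10*log10(A) = 235 - 2*44 + (-23) + 43 = 167

167 dB


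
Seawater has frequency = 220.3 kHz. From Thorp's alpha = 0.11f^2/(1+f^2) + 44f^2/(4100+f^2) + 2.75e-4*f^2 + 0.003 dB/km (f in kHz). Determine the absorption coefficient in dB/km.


f^2 = 48532.09
alpha = 0.11*48532.09/(1+48532.09) + 44*48532.09/(4100+48532.09) + 2.75e-4*48532.09 + 0.003 = 54.032

54.032 dB/km


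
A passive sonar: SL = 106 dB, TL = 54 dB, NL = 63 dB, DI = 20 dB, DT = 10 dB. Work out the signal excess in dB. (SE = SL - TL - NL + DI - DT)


SE = SL - TL - NL + DI - DT = 106 - 54 - 63 + 20 - 10 = -1

-1 dB


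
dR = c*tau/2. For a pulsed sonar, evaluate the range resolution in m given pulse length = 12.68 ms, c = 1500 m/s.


9.51 m


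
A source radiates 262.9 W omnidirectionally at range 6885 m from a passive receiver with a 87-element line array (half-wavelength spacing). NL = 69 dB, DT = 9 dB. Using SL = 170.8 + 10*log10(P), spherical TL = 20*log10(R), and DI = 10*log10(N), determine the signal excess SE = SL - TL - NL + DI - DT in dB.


Step 1: SL = 170.8 + 10*log10(262.9) = 195.0 dB
Step 2: TL = 20*log10(6885) = 76.76 dB
Step 3: DI = 10*log10(87) = 19.4 dB
Step 4: SE = SL - TL - NL + DI - DT = 195.0 - 76.76 - 69 + 19.4 - 9 = 59.64

59.64 dB


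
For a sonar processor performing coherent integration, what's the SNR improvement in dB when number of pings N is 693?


Gain = 10*log10(693) = 28.41

28.41 dB


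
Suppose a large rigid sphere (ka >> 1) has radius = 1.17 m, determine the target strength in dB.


TS = 10*log10(1.17^2 / 4) = 10*log10(0.342225) = -4.66

-4.66 dB


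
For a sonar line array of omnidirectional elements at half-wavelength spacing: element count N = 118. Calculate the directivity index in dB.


DI = 10*log10(118) = 20.72

20.72 dB


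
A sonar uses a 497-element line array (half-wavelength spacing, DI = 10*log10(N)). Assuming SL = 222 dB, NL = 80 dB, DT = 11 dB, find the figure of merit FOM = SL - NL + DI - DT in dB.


Step 1: DI = 10*log10(497) = 26.96 dB
Step 2: FOM = SL - NL + DI - DT = 222 - 80 + 26.96 - 11 = 157.96

157.96 dB


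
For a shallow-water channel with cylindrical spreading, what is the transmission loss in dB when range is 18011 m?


TL = 10*log10(18011) = 42.56

42.56 dB


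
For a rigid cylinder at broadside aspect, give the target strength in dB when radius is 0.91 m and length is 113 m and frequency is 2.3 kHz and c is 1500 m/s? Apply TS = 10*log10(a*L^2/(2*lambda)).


39.5 dB


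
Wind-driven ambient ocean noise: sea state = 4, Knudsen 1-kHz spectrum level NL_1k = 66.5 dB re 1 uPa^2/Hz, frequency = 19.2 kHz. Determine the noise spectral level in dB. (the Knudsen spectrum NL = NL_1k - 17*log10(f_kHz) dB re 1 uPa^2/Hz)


NL = NL_1k - 17*log10(f_kHz) = 66.5 - 17*log10(19.2) = 66.5 - (21.82) = 44.68

44.68 dB


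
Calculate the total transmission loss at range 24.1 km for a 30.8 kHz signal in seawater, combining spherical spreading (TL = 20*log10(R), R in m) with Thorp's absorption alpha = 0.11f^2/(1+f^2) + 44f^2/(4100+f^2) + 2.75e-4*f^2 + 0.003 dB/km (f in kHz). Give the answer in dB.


295.9 dB


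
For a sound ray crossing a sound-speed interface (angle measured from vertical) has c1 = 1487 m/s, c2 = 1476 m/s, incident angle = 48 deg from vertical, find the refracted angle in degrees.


sin(theta2) = (c2/c1)*sin(theta1) = (1476/1487)*sin(48 deg) = 0.73765
theta2 = arcsin(0.73765) = 47.53

47.53 deg


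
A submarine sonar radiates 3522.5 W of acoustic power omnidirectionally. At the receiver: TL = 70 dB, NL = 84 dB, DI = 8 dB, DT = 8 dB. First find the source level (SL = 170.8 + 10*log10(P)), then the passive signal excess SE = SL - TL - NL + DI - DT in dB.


Step 1: SL = 170.8 + 10*log10(3522.5) = 206.27 dB
Step 2: SE = SL - TL - NL + DI - DT = 206.27 - 70 - 84 + 8 - 8 = 52.27

52.27 dB


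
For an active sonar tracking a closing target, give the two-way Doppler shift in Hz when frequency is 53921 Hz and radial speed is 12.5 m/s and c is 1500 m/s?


fd = 2*f*v/c = 2 * 53921 * 12.5 / 1500 = 898.68

898.68 Hz


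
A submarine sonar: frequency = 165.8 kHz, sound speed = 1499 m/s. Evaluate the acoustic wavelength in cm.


lambda = c/f = 1499 / 165800 = 0.009 m = 0.9 cm

0.9 cm


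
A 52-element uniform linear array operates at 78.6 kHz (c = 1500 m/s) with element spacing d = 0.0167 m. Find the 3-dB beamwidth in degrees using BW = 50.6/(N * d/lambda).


1.11 deg


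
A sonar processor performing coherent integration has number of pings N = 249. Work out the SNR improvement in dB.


Gain = 10*log10(249) = 23.96

23.96 dB


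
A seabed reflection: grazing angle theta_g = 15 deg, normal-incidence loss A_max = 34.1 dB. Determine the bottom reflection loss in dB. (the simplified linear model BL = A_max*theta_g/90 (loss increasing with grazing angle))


BL = A_max * theta_g / 90 = 34.1 * 15 / 90 = 5.68

5.68 dB


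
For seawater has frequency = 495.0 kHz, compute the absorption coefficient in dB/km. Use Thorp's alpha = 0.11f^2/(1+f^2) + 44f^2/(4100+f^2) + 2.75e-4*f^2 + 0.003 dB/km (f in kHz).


f^2 = 245025.0
alpha = 0.11*245025.0/(1+245025.0) + 44*245025.0/(4100+245025.0) + 2.75e-4*245025.0 + 0.003 = 110.771

110.771 dB/km


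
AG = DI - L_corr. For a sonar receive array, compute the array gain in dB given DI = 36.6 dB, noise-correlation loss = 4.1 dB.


AG = DI - L_corr = 36.6 - 4.1 = 32.5

32.5 dB


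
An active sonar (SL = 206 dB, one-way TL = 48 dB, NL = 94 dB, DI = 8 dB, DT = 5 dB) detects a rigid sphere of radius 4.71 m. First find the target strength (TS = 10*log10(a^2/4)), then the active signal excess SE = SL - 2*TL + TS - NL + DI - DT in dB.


Step 1: TS = 10*log10(4.71^2/4) = 7.44 dB
Step 2: SE = SL - 2*TL + TS - NL + DI - DT = 206 - 2*48 + (7.44) - 94 + 8 - 5 = 26.44

26.44 dB


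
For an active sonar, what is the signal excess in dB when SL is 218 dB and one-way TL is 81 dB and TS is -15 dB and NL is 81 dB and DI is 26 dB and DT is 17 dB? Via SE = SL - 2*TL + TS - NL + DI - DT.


SE = SL - 2*TL + TS - NL + DI - DT = 218 - 2*81 + (-15) - 81 + 26 - 17 = -31

-31 dB


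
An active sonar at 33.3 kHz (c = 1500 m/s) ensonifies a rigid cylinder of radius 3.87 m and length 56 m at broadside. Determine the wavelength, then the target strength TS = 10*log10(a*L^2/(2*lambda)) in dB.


Step 1: lambda = c/f = 1500/33300 = 0.04505 m
Step 2: TS = 10*log10(a*L^2/(2*lambda)) = 10*log10(3.87*56^2/(2*0.04505)) = 51.29

51.29 dB


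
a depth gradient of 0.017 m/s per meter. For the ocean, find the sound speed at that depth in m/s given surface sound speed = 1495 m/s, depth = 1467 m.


c = 1495 + 0.017 * 1467 = 1519.939

1519.939 m/s


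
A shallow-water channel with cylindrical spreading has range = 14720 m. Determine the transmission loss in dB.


TL = 10*log10(14720) = 41.68

41.68 dB


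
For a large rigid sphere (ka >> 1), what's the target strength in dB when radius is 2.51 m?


1.97 dB


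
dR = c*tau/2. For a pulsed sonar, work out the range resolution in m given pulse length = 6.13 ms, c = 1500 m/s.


dR = c*tau/2 = 1500 * 6.13e-3 / 2 = 4.5975

4.5975 m


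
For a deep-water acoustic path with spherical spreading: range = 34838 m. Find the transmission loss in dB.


90.84 dB


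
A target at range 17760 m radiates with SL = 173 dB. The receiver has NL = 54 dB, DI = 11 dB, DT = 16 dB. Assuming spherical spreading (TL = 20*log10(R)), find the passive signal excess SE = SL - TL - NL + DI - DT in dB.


29.01 dB


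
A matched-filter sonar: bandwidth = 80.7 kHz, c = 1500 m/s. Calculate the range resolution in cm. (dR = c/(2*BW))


dR = c/(2*BW) = 1500 / (2 * 80.7e3) = 0.0093 m = 0.93 cm

0.93 cm


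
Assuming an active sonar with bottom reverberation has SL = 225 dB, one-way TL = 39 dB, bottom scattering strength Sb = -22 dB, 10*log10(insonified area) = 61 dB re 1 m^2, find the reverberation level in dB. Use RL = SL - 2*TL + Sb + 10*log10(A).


186 dB


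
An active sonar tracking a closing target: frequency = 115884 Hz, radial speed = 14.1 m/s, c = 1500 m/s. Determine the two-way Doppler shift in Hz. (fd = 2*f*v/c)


fd = 2*f*v/c = 2 * 115884 * 14.1 / 1500 = 2178.62

2178.62 Hz


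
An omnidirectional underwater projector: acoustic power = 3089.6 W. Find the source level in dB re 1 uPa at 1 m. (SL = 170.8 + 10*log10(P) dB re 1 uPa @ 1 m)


SL = 170.8 + 10*log10(3089.6) = 170.8 + 34.9 = 205.7

205.7 dB


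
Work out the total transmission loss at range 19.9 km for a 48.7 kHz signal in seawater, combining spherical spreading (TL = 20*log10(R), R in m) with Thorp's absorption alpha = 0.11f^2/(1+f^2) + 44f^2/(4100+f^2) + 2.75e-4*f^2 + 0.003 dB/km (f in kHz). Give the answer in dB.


Step 1 (Thorp): alpha = 0.11*2371.69/(1+2371.69) + 44*2371.69/(4100+2371.69) + 2.75e-4*2371.69 + 0.003 = 16.8899 dB/km
Step 2: TL_spread = 20*log10(19900) = 85.98 dB
Step 3: TL_abs = alpha*R = 16.8899 * 19.9 = 336.11 dB
Step 4: TL_total = 85.98 + 336.11 = 422.09

422.09 dB


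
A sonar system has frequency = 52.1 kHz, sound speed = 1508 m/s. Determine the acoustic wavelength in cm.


lambda = c/f = 1508 / 52100 = 0.0289 m = 2.89 cm

2.89 cm


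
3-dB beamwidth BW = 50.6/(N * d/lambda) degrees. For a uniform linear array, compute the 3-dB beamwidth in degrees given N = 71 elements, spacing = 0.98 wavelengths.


BW = 50.6 / (71 * 0.98) = 50.6 / 69.58 = 0.73

0.73 deg


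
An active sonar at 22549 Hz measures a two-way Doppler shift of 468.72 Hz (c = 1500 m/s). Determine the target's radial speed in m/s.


From fd = 2*f*v/c, v = c*fd/(2*f) = 1500 * 468.72 / (2*22549) = 15.59

15.59 m/s


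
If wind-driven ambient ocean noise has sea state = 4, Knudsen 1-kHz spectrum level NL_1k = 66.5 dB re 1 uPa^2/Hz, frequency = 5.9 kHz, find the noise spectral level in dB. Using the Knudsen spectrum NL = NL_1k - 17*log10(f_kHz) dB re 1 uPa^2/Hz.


53.4 dB


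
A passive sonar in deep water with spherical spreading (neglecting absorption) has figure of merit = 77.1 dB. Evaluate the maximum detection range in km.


At max range FOM = TL, so 20*log10(R) = 77.1
R = 10^(77.1/20) = 7161.43 m = 7.16 km

7.16 km


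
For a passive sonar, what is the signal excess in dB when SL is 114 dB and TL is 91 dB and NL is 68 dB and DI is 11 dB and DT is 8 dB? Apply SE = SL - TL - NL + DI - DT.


-42 dB


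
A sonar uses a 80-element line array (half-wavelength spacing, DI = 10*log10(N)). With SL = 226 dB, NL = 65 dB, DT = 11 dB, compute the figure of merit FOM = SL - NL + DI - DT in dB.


Step 1: DI = 10*log10(80) = 19.03 dB
Step 2: FOM = SL - NL + DI - DT = 226 - 65 + 19.03 - 11 = 169.03

169.03 dB


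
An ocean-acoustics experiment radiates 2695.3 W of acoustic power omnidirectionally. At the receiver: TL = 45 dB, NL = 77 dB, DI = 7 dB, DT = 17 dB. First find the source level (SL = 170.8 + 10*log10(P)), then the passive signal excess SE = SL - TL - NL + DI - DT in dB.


Step 1: SL = 170.8 + 10*log10(2695.3) = 205.11 dB
Step 2: SE = SL - TL - NL + DI - DT = 205.11 - 45 - 77 + 7 - 17 = 73.11

73.11 dB


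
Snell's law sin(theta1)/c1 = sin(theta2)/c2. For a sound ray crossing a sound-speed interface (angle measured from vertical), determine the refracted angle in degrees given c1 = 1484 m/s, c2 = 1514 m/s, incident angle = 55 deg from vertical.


sin(theta2) = (c2/c1)*sin(theta1) = (1514/1484)*sin(55 deg) = 0.83571
theta2 = arcsin(0.83571) = 56.69

56.69 deg


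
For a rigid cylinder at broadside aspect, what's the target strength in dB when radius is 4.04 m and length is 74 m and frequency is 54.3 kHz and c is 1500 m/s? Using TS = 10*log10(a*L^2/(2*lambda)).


lambda = 1500/54300 = 0.02762 m
TS = 10*log10(4.04*74^2/(2*0.02762)) = 56.03

56.03 dB


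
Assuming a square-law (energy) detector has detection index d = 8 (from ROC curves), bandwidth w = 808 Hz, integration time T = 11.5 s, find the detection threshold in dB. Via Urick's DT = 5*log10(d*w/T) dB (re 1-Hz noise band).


DT = 5*log10(d*w/T) = 5*log10(8 * 808 / 11.5) = 5*log10(562.09) = 13.75

13.75 dB


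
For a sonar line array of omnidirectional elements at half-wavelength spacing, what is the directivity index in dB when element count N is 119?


20.76 dB


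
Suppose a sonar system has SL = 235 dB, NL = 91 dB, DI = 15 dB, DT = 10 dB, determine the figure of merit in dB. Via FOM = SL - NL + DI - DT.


FOM = SL - NL + DI - DT = 235 - 91 + 15 - 10 = 149

149 dB


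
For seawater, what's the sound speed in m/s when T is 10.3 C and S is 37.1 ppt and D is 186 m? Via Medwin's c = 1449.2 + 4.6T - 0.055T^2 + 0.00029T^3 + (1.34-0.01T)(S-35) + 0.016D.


1496.64 m/s


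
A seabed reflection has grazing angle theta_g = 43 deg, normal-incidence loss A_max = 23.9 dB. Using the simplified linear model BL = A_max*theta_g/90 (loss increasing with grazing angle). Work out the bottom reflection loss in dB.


BL = A_max * theta_g / 90 = 23.9 * 43 / 90 = 11.42

11.42 dB


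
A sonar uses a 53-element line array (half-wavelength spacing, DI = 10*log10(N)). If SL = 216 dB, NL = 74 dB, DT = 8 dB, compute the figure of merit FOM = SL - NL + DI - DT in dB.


151.24 dB


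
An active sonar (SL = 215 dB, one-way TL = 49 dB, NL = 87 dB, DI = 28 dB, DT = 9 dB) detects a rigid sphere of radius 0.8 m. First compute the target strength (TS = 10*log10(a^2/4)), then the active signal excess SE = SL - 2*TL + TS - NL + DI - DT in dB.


Step 1: TS = 10*log10(0.8^2/4) = -7.96 dB
Step 2: SE = SL - 2*TL + TS - NL + DI - DT = 215 - 2*49 + (-7.96) - 87 + 28 - 9 = 41.04

41.04 dB


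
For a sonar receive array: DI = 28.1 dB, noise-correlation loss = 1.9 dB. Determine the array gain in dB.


AG = DI - L_corr = 28.1 - 1.9 = 26.2

26.2 dB


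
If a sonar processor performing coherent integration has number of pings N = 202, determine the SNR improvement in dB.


Gain = 10*log10(202) = 23.05

23.05 dB


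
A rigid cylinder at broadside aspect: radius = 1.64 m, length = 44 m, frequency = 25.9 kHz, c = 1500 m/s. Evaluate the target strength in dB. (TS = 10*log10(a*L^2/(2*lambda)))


44.38 dB


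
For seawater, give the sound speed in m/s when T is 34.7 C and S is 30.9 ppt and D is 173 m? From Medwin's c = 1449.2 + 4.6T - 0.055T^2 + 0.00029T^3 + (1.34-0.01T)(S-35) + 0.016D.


c = 1449.2 + 4.6*34.7 - 0.055*34.7^2 + 0.00029*34.7^3 + (1.34 - 0.01*34.7)*(30.9 - 35) + 0.016*173 = 1553.41

1553.41 m/s


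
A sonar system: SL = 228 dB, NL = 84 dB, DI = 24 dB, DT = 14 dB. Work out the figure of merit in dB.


154 dB


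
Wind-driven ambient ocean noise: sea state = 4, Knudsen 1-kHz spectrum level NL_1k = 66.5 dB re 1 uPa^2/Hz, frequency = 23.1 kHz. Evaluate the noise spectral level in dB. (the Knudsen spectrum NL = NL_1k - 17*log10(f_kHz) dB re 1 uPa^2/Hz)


NL = NL_1k - 17*log10(f_kHz) = 66.5 - 17*log10(23.1) = 66.5 - (23.18) = 43.32

43.32 dB


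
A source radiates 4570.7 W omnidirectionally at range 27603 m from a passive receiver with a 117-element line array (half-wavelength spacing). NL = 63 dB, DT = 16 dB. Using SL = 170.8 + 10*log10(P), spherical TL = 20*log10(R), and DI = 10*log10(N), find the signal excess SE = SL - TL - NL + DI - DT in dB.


60.26 dB


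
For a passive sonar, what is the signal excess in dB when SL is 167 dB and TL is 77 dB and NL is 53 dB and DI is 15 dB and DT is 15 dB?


SE = SL - TL - NL + DI - DT = 167 - 77 - 53 + 15 - 15 = 37

37 dB


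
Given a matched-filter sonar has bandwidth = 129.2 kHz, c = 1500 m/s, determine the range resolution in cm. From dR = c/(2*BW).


dR = c/(2*BW) = 1500 / (2 * 129.2e3) = 0.0058 m = 0.58 cm

0.58 cm


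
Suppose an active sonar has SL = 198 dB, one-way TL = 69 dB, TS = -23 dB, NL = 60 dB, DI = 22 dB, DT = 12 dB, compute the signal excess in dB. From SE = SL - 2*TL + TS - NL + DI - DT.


SE = SL - 2*TL + TS - NL + DI - DT = 198 - 2*69 + (-23) - 60 + 22 - 12 = -13

-13 dB


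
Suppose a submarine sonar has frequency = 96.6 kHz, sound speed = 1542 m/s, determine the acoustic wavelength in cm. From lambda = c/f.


1.6 cm


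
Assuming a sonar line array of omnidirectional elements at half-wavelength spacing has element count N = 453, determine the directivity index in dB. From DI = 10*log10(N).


DI = 10*log10(453) = 26.56

26.56 dB


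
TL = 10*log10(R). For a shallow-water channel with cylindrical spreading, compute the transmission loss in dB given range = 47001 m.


TL = 10*log10(47001) = 46.72

46.72 dB


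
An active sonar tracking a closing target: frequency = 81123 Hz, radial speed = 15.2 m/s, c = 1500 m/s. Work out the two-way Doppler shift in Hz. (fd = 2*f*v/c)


fd = 2*f*v/c = 2 * 81123 * 15.2 / 1500 = 1644.09

1644.09 Hz


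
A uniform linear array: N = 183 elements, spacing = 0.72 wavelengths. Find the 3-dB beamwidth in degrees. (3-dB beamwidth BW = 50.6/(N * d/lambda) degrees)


BW = 50.6 / (183 * 0.72) = 50.6 / 131.76 = 0.38

0.38 deg


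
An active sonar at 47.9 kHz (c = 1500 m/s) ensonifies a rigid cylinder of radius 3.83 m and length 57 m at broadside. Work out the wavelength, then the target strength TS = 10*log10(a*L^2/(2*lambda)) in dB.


Step 1: lambda = c/f = 1500/47900 = 0.03132 m
Step 2: TS = 10*log10(a*L^2/(2*lambda)) = 10*log10(3.83*57^2/(2*0.03132)) = 52.98

52.98 dB


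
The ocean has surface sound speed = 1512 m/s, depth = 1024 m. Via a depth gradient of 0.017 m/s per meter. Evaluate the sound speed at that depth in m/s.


1529.408 m/s


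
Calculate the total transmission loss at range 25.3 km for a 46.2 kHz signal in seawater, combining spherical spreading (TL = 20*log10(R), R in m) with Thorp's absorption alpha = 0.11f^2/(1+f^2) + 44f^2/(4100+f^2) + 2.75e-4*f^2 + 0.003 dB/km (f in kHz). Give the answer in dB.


Step 1 (Thorp): alpha = 0.11*2134.44/(1+2134.44) + 44*2134.44/(4100+2134.44) + 2.75e-4*2134.44 + 0.003 = 15.7639 dB/km
Step 2: TL_spread = 20*log10(25300) = 88.06 dB
Step 3: TL_abs = alpha*R = 15.7639 * 25.3 = 398.83 dB
Step 4: TL_total = 88.06 + 398.83 = 486.89

486.89 dB


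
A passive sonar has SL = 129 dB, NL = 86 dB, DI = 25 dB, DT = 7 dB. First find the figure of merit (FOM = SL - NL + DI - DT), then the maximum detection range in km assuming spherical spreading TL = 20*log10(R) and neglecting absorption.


Step 1: FOM = SL - NL + DI - DT = 129 - 86 + 25 - 7 = 61 dB
Step 2: at max range FOM = TL = 20*log10(R), so R = 10^(61/20) = 1122.02 m = 1.12 km

1.12 km


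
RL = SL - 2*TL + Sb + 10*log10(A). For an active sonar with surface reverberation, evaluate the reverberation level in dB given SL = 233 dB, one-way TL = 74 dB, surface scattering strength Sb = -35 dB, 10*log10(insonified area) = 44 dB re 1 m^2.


RL = SL - 2*TL + Sb + 10*log10(A) = 233 - 2*74 + (-35) + 44 = 94

94 dB


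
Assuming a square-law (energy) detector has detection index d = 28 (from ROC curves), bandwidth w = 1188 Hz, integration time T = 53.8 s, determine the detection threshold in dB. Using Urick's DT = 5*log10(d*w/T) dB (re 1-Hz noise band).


DT = 5*log10(d*w/T) = 5*log10(28 * 1188 / 53.8) = 5*log10(618.29) = 13.96

13.96 dB


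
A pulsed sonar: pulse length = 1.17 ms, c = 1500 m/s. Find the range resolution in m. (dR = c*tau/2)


dR = c*tau/2 = 1500 * 1.17e-3 / 2 = 0.8775

0.8775 m


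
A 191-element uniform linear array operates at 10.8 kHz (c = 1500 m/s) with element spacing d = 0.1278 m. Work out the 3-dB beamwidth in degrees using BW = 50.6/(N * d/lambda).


Step 1: lambda = 1500/10800 = 0.13889 m
Step 2: d/lambda = 0.1278/0.13889 = 0.9202
Step 3: BW = 50.6/(N * d/lambda) = 50.6/(191 * 0.9202) = 0.29

0.29 deg


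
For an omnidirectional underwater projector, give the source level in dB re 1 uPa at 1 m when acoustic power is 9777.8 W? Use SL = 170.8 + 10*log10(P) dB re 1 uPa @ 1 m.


SL = 170.8 + 10*log10(9777.8) = 170.8 + 39.9 = 210.7

210.7 dB


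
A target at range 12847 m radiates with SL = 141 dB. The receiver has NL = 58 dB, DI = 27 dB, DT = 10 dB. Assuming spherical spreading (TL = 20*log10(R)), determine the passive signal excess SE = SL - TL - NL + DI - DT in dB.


Step 1: TL = 20*log10(12847) = 82.18 dB
Step 2: SE = 141 - 82.18 - 58 + 27 - 10 = 17.82

17.82 dB


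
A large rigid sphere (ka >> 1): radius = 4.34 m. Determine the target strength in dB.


TS = 10*log10(4.34^2 / 4) = 10*log10(4.7089) = 6.73

6.73 dB


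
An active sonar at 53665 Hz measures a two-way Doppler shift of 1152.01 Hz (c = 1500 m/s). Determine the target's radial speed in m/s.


From fd = 2*f*v/c, v = c*fd/(2*f) = 1500 * 1152.01 / (2*53665) = 16.1

16.1 m/s


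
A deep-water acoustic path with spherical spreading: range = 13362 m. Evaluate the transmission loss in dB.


82.52 dB


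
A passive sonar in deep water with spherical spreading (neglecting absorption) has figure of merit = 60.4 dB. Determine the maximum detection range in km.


1.05 km


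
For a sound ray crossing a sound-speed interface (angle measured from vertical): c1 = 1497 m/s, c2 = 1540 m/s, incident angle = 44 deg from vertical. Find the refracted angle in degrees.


sin(theta2) = (c2/c1)*sin(theta1) = (1540/1497)*sin(44 deg) = 0.71461
theta2 = arcsin(0.71461) = 45.61

45.61 deg


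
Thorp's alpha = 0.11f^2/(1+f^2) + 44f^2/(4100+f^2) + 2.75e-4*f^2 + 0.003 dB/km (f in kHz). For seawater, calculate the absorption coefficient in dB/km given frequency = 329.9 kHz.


72.445 dB/km


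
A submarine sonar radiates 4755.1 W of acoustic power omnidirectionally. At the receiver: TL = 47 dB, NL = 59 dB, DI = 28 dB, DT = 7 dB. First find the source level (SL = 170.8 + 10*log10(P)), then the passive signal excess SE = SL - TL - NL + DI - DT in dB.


Step 1: SL = 170.8 + 10*log10(4755.1) = 207.57 dB
Step 2: SE = SL - TL - NL + DI - DT = 207.57 - 47 - 59 + 28 - 7 = 122.57

122.57 dB


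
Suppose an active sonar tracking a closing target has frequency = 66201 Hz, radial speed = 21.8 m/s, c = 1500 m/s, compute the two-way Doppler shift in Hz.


fd = 2*f*v/c = 2 * 66201 * 21.8 / 1500 = 1924.24

1924.24 Hz


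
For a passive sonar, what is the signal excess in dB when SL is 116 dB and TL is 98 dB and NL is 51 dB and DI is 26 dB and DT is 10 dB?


SE = SL - TL - NL + DI - DT = 116 - 98 - 51 + 26 - 10 = -17

-17 dB


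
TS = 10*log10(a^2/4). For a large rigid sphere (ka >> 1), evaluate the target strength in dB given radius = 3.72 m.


TS = 10*log10(3.72^2 / 4) = 10*log10(3.4596) = 5.39

5.39 dB


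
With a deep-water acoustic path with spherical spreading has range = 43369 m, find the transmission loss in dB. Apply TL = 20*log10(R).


TL = 20*log10(43369) = 92.74

92.74 dB


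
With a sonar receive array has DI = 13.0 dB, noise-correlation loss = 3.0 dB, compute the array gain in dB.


10.0 dB


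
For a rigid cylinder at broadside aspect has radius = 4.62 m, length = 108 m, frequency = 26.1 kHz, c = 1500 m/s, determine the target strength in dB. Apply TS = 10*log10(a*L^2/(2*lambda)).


lambda = 1500/26100 = 0.05747 m
TS = 10*log10(4.62*108^2/(2*0.05747)) = 56.71

56.71 dB


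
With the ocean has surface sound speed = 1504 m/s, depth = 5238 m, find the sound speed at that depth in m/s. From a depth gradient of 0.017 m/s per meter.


c = 1504 + 0.017 * 5238 = 1593.046

1593.046 m/s


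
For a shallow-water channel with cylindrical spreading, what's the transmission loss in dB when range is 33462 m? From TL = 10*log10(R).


TL = 10*log10(33462) = 45.25

45.25 dB


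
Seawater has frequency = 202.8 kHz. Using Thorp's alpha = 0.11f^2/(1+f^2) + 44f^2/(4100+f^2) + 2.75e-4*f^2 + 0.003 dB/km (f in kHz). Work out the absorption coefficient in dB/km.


51.434 dB/km


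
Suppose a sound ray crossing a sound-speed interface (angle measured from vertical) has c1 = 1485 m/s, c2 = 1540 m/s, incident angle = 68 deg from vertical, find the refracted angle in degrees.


74.05 deg


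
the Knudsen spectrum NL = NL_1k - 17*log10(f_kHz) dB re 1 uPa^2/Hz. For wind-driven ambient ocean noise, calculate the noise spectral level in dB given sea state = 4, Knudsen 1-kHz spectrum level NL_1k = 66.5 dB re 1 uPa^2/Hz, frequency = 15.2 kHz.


NL = NL_1k - 17*log10(f_kHz) = 66.5 - 17*log10(15.2) = 66.5 - (20.09) = 46.41

46.41 dB


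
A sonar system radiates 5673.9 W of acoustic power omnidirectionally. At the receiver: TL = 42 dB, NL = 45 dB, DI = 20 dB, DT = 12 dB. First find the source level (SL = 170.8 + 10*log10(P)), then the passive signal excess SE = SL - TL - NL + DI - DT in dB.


Step 1: SL = 170.8 + 10*log10(5673.9) = 208.34 dB
Step 2: SE = SL - TL - NL + DI - DT = 208.34 - 42 - 45 + 20 - 12 = 129.34

129.34 dB


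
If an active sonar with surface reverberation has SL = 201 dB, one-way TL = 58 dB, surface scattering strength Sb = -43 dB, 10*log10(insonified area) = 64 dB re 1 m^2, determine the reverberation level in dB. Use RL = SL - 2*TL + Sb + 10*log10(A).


106 dB


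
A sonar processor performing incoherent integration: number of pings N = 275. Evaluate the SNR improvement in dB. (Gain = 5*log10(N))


Gain = 5*log10(275) = 12.2

12.2 dB


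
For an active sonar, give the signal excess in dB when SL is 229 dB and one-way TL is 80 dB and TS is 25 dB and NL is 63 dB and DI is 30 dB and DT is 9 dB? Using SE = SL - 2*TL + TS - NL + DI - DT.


SE = SL - 2*TL + TS - NL + DI - DT = 229 - 2*80 + (25) - 63 + 30 - 9 = 52

52 dB


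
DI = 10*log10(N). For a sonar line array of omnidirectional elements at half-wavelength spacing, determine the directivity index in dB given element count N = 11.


DI = 10*log10(11) = 10.41

10.41 dB


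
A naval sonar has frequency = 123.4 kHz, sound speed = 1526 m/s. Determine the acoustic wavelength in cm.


lambda = c/f = 1526 / 123400 = 0.0124 m = 1.24 cm

1.24 cm


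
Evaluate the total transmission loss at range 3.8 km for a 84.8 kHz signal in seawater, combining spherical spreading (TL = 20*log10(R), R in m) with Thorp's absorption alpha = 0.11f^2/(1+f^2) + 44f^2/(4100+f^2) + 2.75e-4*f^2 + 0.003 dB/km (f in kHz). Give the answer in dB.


Step 1 (Thorp): alpha = 0.11*7191.04/(1+7191.04) + 44*7191.04/(4100+7191.04) + 2.75e-4*7191.04 + 0.003 = 30.1133 dB/km
Step 2: TL_spread = 20*log10(3800) = 71.6 dB
Step 3: TL_abs = alpha*R = 30.1133 * 3.8 = 114.43 dB
Step 4: TL_total = 71.6 + 114.43 = 186.03

186.03 dB


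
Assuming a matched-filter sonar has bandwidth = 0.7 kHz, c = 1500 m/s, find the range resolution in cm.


dR = c/(2*BW) = 1500 / (2 * 0.7e3) = 1.0714 m = 107.14 cm

107.14 cm


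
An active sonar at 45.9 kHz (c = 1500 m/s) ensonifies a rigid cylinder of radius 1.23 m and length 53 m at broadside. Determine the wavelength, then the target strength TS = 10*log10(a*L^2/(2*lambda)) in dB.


Step 1: lambda = c/f = 1500/45900 = 0.03268 m
Step 2: TS = 10*log10(a*L^2/(2*lambda)) = 10*log10(1.23*53^2/(2*0.03268)) = 47.23

47.23 dB


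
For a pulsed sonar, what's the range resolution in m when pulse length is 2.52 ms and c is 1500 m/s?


1.89 m


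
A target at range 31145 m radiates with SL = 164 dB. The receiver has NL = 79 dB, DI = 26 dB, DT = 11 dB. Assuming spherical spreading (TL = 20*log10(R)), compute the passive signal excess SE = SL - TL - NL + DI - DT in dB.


Step 1: TL = 20*log10(31145) = 89.87 dB
Step 2: SE = 164 - 89.87 - 79 + 26 - 11 = 10.13

10.13 dB


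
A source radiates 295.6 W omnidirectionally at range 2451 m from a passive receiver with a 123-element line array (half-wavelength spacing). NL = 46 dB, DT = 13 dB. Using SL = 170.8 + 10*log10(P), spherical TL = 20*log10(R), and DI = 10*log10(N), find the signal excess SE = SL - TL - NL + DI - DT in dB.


Step 1: SL = 170.8 + 10*log10(295.6) = 195.51 dB
Step 2: TL = 20*log10(2451) = 67.79 dB
Step 3: DI = 10*log10(123) = 20.9 dB
Step 4: SE = SL - TL - NL + DI - DT = 195.51 - 67.79 - 46 + 20.9 - 13 = 89.62

89.62 dB


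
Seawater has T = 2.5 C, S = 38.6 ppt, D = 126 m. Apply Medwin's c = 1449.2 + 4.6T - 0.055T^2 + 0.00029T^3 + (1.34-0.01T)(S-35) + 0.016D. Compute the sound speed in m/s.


c = 1449.2 + 4.6*2.5 - 0.055*2.5^2 + 0.00029*2.5^3 + (1.34 - 0.01*2.5)*(38.6 - 35) + 0.016*126 = 1467.11

1467.11 m/s


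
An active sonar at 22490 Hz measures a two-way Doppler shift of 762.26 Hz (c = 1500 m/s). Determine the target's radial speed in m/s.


From fd = 2*f*v/c, v = c*fd/(2*f) = 1500 * 762.26 / (2*22490) = 25.42

25.42 m/s


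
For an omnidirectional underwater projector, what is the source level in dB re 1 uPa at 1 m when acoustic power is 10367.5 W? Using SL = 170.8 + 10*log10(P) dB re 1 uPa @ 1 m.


210.96 dB


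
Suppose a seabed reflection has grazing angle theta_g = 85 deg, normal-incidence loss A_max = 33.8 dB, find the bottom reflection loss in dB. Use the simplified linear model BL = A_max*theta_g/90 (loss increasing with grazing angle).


BL = A_max * theta_g / 90 = 33.8 * 85 / 90 = 31.92

31.92 dB


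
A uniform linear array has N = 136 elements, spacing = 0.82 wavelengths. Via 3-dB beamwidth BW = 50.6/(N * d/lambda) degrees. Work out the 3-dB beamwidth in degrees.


0.45 deg


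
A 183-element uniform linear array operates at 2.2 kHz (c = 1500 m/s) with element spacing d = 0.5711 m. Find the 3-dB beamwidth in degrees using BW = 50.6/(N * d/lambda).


Step 1: lambda = 1500/2200 = 0.68182 m
Step 2: d/lambda = 0.5711/0.68182 = 0.8376
Step 3: BW = 50.6/(N * d/lambda) = 50.6/(183 * 0.8376) = 0.33

0.33 deg


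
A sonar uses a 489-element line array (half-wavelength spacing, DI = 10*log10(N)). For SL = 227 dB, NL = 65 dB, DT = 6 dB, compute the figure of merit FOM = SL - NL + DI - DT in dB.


182.89 dB


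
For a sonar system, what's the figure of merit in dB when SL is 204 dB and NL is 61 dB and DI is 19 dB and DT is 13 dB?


FOM = SL - NL + DI - DT = 204 - 61 + 19 - 13 = 149

149 dB


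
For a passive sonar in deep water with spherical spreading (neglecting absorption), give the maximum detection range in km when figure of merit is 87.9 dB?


At max range FOM = TL, so 20*log10(R) = 87.9
R = 10^(87.9/20) = 24831.33 m = 24.83 km

24.83 km


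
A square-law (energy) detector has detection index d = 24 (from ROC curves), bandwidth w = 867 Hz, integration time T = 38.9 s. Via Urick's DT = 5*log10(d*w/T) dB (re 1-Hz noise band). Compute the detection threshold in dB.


DT = 5*log10(d*w/T) = 5*log10(24 * 867 / 38.9) = 5*log10(534.91) = 13.64

13.64 dB


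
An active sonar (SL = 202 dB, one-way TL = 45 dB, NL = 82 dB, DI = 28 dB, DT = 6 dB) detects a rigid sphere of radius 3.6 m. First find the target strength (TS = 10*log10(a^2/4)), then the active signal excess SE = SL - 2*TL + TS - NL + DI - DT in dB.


Step 1: TS = 10*log10(3.6^2/4) = 5.11 dB
Step 2: SE = SL - 2*TL + TS - NL + DI - DT = 202 - 2*45 + (5.11) - 82 + 28 - 6 = 57.11

57.11 dB


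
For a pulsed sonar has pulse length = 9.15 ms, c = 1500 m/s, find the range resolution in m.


6.8625 m


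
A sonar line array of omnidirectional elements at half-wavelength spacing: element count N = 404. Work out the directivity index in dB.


26.06 dB


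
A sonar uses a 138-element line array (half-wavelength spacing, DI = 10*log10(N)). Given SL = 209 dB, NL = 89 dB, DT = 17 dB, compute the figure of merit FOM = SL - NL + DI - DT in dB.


Step 1: DI = 10*log10(138) = 21.4 dB
Step 2: FOM = SL - NL + DI - DT = 209 - 89 + 21.4 - 17 = 124.4

124.4 dB


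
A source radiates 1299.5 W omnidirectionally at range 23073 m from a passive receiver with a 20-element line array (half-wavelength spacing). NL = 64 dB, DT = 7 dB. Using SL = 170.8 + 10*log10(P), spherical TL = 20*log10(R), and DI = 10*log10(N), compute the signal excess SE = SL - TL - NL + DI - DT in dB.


Step 1: SL = 170.8 + 10*log10(1299.5) = 201.94 dB
Step 2: TL = 20*log10(23073) = 87.26 dB
Step 3: DI = 10*log10(20) = 13.01 dB
Step 4: SE = SL - TL - NL + DI - DT = 201.94 - 87.26 - 64 + 13.01 - 7 = 56.69

56.69 dB


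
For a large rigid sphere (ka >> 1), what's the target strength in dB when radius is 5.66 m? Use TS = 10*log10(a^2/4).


9.04 dB


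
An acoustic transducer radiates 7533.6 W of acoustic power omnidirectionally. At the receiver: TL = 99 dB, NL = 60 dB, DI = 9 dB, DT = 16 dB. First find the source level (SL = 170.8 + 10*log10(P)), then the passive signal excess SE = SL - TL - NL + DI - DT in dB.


Step 1: SL = 170.8 + 10*log10(7533.6) = 209.57 dB
Step 2: SE = SL - TL - NL + DI - DT = 209.57 - 99 - 60 + 9 - 16 = 43.57

43.57 dB
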